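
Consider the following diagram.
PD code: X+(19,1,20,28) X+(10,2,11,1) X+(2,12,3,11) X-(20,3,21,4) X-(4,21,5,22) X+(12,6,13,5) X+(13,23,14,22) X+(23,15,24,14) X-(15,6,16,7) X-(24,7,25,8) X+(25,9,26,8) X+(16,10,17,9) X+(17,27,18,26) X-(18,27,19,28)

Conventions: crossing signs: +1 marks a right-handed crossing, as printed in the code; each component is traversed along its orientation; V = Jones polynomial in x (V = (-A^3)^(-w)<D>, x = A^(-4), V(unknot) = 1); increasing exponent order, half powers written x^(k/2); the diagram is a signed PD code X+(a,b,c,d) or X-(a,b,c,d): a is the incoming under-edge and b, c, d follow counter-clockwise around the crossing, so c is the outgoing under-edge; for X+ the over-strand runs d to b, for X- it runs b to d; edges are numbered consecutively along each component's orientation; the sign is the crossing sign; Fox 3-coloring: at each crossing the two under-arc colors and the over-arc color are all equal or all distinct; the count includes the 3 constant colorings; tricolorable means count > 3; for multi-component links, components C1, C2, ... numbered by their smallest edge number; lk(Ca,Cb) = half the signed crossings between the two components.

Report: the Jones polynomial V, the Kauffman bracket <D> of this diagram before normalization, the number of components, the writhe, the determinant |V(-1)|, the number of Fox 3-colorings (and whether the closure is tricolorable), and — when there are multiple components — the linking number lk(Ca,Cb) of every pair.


Jones polynomial: V(x) = 2x - 2x^2 + 3x^3 - 3x^4 + 2x^5 - 2x^6 + x^7
<D> = A^-16 - 2A^-12 + 2A^-8 - 3A^-4 + 3 - 2A^4 + 2A^8; writhe +4
components 1, writhe +4 (14 crossings)
3-colorings: 9 of 3^14, det 15 — tricolorable
note: the span of V is 6, forcing >= 6 crossings in any diagram


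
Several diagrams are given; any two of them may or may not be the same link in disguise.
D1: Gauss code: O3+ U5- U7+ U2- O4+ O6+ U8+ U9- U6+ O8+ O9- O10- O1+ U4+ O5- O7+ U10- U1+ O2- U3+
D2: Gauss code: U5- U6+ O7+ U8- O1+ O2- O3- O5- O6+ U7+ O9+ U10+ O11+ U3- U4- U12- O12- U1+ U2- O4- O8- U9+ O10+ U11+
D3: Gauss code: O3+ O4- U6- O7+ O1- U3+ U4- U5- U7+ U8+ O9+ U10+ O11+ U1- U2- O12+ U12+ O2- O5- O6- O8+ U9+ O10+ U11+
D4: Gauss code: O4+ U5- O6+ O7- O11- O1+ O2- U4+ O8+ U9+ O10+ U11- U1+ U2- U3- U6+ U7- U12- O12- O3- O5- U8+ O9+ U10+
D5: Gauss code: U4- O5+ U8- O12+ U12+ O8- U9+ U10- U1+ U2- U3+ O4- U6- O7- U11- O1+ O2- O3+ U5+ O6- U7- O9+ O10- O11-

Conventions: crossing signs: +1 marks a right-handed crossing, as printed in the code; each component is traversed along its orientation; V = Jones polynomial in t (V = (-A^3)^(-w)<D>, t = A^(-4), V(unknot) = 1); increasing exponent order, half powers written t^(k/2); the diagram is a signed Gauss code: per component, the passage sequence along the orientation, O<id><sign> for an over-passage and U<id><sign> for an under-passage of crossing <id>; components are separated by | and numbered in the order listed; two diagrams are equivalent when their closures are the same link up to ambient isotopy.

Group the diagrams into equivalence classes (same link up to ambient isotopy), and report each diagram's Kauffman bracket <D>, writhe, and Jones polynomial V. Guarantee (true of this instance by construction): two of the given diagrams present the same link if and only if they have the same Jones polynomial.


grouping into links: {D1} | {D2, D3, D4} | {D5}
V(D1) = 1  (w +2, c 10, <D> = A^6)
V(D2) = t^-1 - 1 + 2t - 2t^2 + 2t^3 - 2t^4 + t^5  [12 crossings, <D> = A^-20 - 2A^-16 + 2A^-12 - 2A^-8 + 2A^-4 - 1 + A^4, w = 0]
V(D3) = t^-1 - 1 + 2t - 2t^2 + 2t^3 - 2t^4 + t^5  [12 crossings, <D> = A^-14 - 2A^-10 + 2A^-6 - 2A^-2 + 2A^2 - A^6 + A^10, w = +2]
D4 (bracket A^-20 - 2A^-16 + 2A^-12 - 2A^-8 + 2A^-4 - 1 + A^4; 12 crossings at w = 0): V = t^-1 - 1 + 2t - 2t^2 + 2t^3 - 2t^4 + t^5
V(D5) = t^-5 - 2t^-4 + 2t^-3 - 2t^-2 + 2t^-1 - 1 + t  (w -2, c 12, <D> = A^-10 - A^-6 + 2A^-2 - 2A^2 + 2A^6 - 2A^10 + A^14)
why: V(t) takes 3 values over 5 diagrams, fixing the grouping


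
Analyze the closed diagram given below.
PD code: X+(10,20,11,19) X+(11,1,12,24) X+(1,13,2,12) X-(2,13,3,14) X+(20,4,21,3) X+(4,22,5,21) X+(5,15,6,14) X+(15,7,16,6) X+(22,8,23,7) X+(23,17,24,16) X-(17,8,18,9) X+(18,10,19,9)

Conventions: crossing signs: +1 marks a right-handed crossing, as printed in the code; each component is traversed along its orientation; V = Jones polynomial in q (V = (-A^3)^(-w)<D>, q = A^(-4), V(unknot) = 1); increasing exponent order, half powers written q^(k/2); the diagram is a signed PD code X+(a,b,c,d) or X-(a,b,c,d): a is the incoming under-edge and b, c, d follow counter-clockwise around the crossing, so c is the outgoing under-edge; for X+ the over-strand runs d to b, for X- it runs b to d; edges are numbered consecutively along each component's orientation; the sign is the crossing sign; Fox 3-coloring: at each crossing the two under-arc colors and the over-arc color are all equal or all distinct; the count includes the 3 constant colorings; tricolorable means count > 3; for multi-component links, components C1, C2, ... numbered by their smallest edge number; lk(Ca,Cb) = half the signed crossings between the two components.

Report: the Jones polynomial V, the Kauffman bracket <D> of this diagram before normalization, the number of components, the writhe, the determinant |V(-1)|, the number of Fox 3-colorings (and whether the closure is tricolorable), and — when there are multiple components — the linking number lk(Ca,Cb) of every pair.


V(q) = q^3 + q^5 - q^8
bracket: -A^-8 + A^4 + A^12, w = +8
1 component, writhe +8, over 12 crossings
det 3, colorings 9 of 3^12 — tricolorable
observation: w = +8 (over 12 crossings) is diagram-only; (-A^3)^(-8) removes it from V


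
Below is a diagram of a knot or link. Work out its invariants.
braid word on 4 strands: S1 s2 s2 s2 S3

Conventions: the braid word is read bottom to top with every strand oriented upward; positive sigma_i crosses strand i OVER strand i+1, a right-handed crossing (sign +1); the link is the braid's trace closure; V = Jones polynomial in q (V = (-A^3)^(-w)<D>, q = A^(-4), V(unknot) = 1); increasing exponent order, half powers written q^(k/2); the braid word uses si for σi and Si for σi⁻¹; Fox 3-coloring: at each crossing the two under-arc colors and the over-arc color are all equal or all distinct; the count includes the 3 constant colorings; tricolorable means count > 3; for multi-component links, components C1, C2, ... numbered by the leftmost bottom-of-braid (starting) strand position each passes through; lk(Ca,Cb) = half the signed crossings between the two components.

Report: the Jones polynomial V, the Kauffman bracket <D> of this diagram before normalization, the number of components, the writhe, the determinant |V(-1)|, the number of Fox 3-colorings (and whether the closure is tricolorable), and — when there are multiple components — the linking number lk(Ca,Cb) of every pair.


V(q) = q + q^3 - q^4
bracket: A^-13 - A^-9 - A^-1, w = +1
1 component, writhe +1, over 5 crossings
det 3, colorings 9 of 3^5 — tricolorable
observation: the span of V is 3, forcing >= 3 crossings in any diagram


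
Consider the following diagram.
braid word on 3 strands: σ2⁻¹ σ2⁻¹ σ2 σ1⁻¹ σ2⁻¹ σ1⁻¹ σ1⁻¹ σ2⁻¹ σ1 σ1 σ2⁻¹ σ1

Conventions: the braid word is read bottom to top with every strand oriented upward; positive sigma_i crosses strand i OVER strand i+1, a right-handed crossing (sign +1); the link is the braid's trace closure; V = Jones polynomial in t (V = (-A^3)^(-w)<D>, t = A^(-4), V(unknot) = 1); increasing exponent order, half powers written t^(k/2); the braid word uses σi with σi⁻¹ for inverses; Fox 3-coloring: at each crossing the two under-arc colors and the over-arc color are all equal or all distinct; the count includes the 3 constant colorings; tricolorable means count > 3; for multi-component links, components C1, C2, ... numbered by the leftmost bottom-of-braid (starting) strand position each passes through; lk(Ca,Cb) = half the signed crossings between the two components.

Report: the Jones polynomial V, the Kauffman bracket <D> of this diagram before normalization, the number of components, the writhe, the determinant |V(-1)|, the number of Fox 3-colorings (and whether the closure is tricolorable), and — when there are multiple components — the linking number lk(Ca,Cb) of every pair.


Jones polynomial: V(t) = t^-7 - 2t^-6 + 2t^-5 - 3t^-4 + 3t^-3 - 2t^-2 + 2t^-1
<D> = 2A^-8 - 2A^-4 + 3 - 3A^4 + 2A^8 - 2A^12 + A^16; writhe -4
components 1, writhe -4 (12 crossings)
3-colorings: 9 of 3^12, det 15 — tricolorable
note: det 15 = |V(-1)|; divisible by 3, so tricolorable


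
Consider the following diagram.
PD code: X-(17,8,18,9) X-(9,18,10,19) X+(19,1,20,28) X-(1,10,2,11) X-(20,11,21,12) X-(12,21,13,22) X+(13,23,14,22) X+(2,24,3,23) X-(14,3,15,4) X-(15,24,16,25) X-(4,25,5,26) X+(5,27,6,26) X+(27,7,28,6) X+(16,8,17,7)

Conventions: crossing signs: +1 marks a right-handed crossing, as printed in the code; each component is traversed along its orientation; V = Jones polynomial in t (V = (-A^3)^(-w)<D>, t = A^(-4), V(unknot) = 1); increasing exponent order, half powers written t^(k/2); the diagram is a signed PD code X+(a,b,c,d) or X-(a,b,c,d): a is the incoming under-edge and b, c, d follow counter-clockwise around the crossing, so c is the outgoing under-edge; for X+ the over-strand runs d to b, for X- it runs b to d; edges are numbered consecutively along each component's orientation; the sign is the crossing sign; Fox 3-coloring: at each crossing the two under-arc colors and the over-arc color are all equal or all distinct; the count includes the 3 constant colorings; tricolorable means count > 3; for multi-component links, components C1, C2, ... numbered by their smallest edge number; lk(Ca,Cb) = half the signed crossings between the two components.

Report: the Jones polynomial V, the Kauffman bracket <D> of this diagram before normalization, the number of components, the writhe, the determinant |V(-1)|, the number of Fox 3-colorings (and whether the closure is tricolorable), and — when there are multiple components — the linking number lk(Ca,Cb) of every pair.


V(t) = -t^-5 + t^-4 - t^-3 + 2t^-2 - t^-1 + 2 - t
bracket: -A^-10 + 2A^-6 - A^-2 + 2A^2 - A^6 + A^10 - A^14, w = -2
1 component, writhe -2, over 14 crossings
det 9, colorings 9 of 3^14 — tricolorable
observation: w = -2 shifts under R1 moves; the (-A^3)^(2) factor cancels that in V


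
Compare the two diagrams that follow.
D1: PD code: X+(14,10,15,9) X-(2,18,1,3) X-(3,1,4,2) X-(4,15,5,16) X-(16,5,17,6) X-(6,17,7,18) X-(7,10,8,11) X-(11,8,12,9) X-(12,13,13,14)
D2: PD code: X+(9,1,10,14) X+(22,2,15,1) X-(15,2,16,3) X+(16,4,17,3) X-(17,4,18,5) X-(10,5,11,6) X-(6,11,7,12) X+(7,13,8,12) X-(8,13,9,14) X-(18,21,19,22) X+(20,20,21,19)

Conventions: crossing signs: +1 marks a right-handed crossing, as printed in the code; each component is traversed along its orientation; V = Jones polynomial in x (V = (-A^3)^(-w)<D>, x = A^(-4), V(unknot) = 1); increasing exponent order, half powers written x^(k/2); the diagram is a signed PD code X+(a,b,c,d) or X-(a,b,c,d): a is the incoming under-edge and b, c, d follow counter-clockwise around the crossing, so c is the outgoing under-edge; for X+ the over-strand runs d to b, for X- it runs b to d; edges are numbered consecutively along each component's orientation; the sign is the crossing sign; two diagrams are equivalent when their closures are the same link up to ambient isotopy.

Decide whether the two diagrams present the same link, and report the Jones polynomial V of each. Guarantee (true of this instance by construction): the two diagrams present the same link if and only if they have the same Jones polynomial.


equivalent: no
D1 (bracket A^-15 + 2A^-7 - A^-3 + A - A^5; 9 crossings at w = -7): V = x^(-13/2) - x^(-11/2) + x^(-9/2) - 2x^(-7/2) - x^(-3/2)
D2 (bracket A^-5 + A^-1; 11 crossings at w = -1): V = -x^(-1/2) - x^(1/2)
key observation: V(x) takes 2 values over 2 diagrams, fixing the grouping


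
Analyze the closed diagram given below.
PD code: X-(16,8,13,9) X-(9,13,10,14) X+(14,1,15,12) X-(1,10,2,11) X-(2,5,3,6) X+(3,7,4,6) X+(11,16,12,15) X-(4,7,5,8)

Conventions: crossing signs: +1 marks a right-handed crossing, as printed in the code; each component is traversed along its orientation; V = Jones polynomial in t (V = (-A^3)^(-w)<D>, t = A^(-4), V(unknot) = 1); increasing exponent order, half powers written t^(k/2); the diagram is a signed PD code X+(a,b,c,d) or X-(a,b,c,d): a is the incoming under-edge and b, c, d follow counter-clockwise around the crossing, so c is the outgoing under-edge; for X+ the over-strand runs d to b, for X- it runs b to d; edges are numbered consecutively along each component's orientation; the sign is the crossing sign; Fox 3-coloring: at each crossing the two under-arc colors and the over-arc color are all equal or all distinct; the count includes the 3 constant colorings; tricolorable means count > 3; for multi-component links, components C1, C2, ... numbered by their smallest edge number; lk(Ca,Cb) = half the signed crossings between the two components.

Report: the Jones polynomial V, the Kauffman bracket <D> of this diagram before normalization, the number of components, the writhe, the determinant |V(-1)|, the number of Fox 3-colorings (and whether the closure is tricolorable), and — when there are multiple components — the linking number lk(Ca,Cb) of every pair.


V(t) = t^(-7/2) - 2t^(-5/2) + t^(-3/2) - 2t^(-1/2) + t^(1/2) - t^(3/2)
bracket: -A^-12 + A^-8 - 2A^-4 + 1 - 2A^4 + A^8, w = -2
2 components, writhe -2, over 8 crossings
lk(C1,C2) = 0
det 8, colorings 3 of 3^8 — not tricolorable
observation: w = -2 (over 8 crossings) is diagram-only; (-A^3)^(2) removes it from V


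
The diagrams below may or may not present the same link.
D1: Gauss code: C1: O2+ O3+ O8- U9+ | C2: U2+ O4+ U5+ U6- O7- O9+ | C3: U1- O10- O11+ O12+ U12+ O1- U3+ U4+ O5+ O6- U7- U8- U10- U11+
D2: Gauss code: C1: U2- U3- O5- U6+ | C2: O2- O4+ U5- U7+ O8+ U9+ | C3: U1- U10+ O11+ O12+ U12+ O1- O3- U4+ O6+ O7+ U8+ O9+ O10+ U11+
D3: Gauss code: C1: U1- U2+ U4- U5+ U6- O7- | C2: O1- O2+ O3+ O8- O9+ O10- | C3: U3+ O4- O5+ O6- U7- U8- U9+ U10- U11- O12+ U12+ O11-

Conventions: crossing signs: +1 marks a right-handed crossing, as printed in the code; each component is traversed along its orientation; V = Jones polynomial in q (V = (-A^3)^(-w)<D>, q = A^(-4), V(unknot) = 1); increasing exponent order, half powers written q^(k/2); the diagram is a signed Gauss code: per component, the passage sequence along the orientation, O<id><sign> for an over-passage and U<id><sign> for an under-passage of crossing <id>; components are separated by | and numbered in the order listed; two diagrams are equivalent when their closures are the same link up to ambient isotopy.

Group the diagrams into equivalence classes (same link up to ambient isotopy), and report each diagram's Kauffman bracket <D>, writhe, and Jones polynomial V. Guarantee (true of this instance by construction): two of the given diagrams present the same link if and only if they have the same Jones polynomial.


equivalence classes: {D1} | {D2} | {D3}
D1 (bracket A^-6 + A^-2 + A^2 + A^6; 12 crossings at w = +2): V = 1 + q + q^2 + q^3
V(D2) = q^-1 + 2q - q^2 + 2q^3 - q^4 + q^5  [12 crossings, <D> = A^-8 - A^-4 + 2 - A^4 + 2A^8 + A^16, w = +4]
V(D3) = q^-3 + q^-2 + q^-1 + 1  (w -2, c 12, <D> = A^-6 + A^-2 + A^2 + A^6)
observation: 3 values of V(q) split the 3 diagrams


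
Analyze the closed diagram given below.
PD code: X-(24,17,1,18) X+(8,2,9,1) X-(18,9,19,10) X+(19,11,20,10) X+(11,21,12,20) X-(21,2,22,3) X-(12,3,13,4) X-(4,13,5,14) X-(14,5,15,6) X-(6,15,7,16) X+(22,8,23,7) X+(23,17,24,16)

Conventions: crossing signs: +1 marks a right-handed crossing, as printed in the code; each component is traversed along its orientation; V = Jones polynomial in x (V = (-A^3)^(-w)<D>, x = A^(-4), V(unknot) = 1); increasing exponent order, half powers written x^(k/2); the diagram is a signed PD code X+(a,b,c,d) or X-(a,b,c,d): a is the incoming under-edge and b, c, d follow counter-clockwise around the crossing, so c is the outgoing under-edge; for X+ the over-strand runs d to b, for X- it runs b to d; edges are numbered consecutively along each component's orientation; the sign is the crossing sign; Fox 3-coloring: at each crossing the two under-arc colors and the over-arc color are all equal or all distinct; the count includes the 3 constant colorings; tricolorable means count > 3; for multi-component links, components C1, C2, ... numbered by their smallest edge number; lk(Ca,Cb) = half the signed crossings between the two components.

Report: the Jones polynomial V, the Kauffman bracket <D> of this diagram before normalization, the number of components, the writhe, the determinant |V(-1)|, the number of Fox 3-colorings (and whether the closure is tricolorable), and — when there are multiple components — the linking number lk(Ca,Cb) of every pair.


V(x) = x^-5 - 2x^-4 + 2x^-3 - 2x^-2 + 2x^-1 - 1 + x
bracket: A^-10 - A^-6 + 2A^-2 - 2A^2 + 2A^6 - 2A^10 + A^14, w = -2
1 component, writhe -2, over 12 crossings
det 11, colorings 3 of 3^12 — not tricolorable
observation: V spans 6 powers of x: at least 6 crossings in any diagram


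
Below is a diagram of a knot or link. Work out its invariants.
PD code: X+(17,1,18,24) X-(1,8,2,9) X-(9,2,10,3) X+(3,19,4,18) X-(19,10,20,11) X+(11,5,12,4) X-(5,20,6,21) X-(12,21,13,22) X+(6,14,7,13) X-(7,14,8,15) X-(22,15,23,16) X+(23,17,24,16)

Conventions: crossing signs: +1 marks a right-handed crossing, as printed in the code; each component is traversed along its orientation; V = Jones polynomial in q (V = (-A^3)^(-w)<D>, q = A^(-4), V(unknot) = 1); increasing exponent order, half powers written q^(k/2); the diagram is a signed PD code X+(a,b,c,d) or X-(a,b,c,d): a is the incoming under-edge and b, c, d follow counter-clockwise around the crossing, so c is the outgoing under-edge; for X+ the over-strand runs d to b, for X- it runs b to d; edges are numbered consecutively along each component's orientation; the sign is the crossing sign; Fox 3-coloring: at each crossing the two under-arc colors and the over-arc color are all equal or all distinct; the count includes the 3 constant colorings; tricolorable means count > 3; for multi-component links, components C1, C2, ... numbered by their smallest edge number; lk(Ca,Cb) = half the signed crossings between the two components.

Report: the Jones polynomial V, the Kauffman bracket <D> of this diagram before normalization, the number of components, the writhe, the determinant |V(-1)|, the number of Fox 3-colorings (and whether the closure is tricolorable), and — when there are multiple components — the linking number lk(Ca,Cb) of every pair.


Jones polynomial: V(q) = q^-5 - 2q^-4 + 2q^-3 - 2q^-2 + 2q^-1 - 1 + q
<D> = A^-10 - A^-6 + 2A^-2 - 2A^2 + 2A^6 - 2A^10 + A^14; writhe -2
components 1, writhe -2 (12 crossings)
3-colorings: 3 of 3^12, det 11 — not tricolorable
note: w = -2 shifts under R1 moves; the (-A^3)^(2) factor cancels that in V


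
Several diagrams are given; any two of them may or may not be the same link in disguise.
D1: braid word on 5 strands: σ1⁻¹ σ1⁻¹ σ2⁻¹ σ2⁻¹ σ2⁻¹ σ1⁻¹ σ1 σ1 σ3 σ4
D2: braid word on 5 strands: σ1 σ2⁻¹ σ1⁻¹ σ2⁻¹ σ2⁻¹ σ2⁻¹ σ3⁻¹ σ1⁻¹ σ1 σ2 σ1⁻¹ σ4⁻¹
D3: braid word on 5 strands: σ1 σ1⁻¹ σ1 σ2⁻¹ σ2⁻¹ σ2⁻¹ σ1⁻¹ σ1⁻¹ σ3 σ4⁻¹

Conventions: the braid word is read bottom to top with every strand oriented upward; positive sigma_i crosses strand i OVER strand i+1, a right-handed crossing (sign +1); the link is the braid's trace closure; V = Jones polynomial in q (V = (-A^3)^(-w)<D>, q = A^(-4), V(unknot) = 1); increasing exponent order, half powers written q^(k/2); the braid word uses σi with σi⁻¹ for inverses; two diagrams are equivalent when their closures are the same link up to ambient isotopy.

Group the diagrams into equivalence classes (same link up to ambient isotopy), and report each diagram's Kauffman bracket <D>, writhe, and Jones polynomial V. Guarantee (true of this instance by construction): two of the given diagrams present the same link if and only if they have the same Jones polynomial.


classes: {D1, D2, D3}
V(D1) = -q^-4 + q^-3 + q^-1  [10 crossings, <D> = A^-2 + A^6 - A^10, w = -2]
V(D2) = -q^-4 + q^-3 + q^-1  [12 crossings, <D> = A^-14 + A^-6 - A^-2, w = -6]
D3 (bracket A^-8 + 1 - A^4; 10 crossings at w = -4): V = -q^-4 + q^-3 + q^-1
note: one V(q) for all 3 diagrams — one class (guaranteed)


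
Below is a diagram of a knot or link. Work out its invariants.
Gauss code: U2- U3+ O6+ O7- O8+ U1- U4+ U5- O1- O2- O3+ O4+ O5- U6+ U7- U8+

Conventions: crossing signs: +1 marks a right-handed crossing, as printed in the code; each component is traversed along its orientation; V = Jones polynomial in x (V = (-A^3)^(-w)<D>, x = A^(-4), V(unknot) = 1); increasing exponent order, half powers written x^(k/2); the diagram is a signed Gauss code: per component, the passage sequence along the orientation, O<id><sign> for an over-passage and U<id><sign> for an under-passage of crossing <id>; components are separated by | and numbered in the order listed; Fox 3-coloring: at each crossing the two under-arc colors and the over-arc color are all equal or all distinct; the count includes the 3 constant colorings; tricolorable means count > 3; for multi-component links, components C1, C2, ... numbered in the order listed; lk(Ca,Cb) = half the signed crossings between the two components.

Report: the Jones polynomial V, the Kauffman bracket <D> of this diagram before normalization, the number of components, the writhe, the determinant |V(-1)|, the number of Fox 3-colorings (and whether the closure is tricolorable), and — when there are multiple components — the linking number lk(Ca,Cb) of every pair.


V = 1
<D> = 1 (w = 0)
1 component over 8 crossings, w = 0
3 Fox colorings among 3^8, |V(-1)| = 1: not tricolorable
why: w = 0 shifts under R1 moves; the (-A^3)^(0) factor cancels that in V


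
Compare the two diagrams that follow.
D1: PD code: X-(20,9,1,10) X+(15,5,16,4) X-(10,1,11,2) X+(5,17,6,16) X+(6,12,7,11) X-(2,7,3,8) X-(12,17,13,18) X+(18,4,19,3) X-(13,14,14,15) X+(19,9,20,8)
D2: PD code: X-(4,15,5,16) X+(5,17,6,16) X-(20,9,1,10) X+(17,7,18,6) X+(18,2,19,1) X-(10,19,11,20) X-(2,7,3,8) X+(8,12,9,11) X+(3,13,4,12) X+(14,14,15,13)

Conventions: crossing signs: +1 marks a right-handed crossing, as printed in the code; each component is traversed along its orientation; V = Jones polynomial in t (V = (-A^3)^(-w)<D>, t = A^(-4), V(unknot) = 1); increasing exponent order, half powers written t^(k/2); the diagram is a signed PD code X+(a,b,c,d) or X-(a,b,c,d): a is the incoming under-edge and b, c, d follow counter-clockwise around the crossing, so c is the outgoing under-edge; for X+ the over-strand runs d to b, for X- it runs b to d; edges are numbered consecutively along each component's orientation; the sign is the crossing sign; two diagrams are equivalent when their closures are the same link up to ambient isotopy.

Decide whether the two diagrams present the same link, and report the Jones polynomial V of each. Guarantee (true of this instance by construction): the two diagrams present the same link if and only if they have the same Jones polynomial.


same link: yes
V(D1) = t^-2 - t^-1 + 2 - 2t + t^2 - t^3 + t^4  [10 crossings, <D> = A^-16 - A^-12 + A^-8 - 2A^-4 + 2 - A^4 + A^8, w = 0]
V(D2) = t^-2 - t^-1 + 2 - 2t + t^2 - t^3 + t^4  [10 crossings, <D> = A^-10 - A^-6 + A^-2 - 2A^2 + 2A^6 - A^10 + A^14, w = +2]
insight: Reidemeister moves carry D1 (10 crossings) to D2 (10)


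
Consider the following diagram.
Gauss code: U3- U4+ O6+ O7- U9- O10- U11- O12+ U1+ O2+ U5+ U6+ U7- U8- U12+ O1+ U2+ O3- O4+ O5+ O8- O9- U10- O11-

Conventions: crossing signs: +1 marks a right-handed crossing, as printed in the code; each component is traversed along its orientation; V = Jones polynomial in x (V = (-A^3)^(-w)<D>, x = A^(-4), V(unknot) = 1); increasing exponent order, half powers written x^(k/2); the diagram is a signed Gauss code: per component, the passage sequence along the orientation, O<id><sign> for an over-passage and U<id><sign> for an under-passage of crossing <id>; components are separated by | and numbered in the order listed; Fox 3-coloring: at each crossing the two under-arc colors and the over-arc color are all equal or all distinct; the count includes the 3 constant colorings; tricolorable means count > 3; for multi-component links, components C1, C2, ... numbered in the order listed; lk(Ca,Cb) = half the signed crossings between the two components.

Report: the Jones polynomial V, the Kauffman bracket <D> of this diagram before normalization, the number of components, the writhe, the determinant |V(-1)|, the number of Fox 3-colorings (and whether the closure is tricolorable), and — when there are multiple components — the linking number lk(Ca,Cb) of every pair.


Jones polynomial: V(x) = -x^-3 + x^-2 - x^-1 + 3 - x + x^2 - x^3
<D> = -A^-12 + A^-8 - A^-4 + 3 - A^4 + A^8 - A^12; writhe 0
components 1, writhe 0 (12 crossings)
3-colorings: 27 of 3^12, det 9 — tricolorable
note: the span of V is 6, forcing >= 6 crossings in any diagram


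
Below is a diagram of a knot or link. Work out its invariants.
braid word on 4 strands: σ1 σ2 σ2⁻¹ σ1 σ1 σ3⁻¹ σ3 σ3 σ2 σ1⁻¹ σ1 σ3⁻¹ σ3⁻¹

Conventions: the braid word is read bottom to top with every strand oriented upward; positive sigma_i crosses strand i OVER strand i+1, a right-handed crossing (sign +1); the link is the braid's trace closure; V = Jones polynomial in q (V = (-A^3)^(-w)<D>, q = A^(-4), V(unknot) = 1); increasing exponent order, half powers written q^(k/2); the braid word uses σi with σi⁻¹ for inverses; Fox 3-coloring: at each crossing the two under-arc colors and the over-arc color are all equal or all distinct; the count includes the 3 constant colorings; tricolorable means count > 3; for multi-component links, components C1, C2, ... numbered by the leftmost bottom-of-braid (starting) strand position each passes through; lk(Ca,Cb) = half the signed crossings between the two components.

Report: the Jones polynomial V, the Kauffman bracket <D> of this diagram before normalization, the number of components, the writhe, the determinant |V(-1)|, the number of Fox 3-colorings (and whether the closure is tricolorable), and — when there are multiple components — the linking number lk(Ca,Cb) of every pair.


Jones polynomial: V(q) = q + q^3 - q^4
<D> = A^-7 - A^-3 - A^5; writhe +3
components 1, writhe +3 (13 crossings)
3-colorings: 9 of 3^13, det 3 — tricolorable
note: the span of V is 3, forcing >= 3 crossings in any diagram


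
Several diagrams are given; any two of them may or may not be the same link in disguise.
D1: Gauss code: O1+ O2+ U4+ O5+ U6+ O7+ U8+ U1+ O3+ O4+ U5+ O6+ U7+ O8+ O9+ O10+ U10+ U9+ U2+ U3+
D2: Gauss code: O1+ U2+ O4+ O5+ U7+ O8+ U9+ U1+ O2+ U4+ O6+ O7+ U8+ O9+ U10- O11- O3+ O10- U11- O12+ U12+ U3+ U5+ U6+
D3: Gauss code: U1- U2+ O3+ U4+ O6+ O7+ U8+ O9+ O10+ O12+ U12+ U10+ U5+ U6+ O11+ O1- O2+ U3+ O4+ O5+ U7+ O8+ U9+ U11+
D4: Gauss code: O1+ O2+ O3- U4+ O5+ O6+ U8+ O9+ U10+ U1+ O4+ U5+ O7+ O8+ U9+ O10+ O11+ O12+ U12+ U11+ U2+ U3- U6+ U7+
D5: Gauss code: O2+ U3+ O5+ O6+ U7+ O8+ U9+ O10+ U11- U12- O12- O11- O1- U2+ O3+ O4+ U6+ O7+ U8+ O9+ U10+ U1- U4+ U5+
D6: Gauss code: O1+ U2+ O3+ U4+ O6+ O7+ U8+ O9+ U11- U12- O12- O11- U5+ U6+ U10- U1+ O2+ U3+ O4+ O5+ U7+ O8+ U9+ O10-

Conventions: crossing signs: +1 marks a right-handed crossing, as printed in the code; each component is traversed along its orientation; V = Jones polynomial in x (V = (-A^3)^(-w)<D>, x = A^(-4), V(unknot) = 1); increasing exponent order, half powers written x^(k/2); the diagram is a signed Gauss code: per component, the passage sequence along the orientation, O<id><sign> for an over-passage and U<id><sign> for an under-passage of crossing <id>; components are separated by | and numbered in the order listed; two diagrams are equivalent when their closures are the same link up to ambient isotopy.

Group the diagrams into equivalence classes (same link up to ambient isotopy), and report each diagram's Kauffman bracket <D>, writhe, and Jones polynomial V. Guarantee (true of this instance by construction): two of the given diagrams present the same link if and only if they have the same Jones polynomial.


grouping into links: {D1, D2, D3, D4, D5, D6}
V(D1) = x^3 + x^5 - x^6 + x^7 - x^8 + x^9 - x^10  (w +10, c 10, <D> = -A^-10 + A^-6 - A^-2 + A^2 - A^6 + A^10 + A^18)
D2 (bracket -A^-16 + A^-12 - A^-8 + A^-4 - 1 + A^4 + A^12; 12 crossings at w = +8): V = x^3 + x^5 - x^6 + x^7 - x^8 + x^9 - x^10
V(D3) = x^3 + x^5 - x^6 + x^7 - x^8 + x^9 - x^10  (w +10, c 12, <D> = -A^-10 + A^-6 - A^-2 + A^2 - A^6 + A^10 + A^18)
V(D4) = x^3 + x^5 - x^6 + x^7 - x^8 + x^9 - x^10  (w +10, c 12, <D> = -A^-10 + A^-6 - A^-2 + A^2 - A^6 + A^10 + A^18)
V(D5) = x^3 + x^5 - x^6 + x^7 - x^8 + x^9 - x^10  (w +6, c 12, <D> = -A^-22 + A^-18 - A^-14 + A^-10 - A^-6 + A^-2 + A^6)
V(D6) = x^3 + x^5 - x^6 + x^7 - x^8 + x^9 - x^10  (w +6, c 12, <D> = -A^-22 + A^-18 - A^-14 + A^-10 - A^-6 + A^-2 + A^6)
key observation: one V(x) for all 6 diagrams — one class (guaranteed)


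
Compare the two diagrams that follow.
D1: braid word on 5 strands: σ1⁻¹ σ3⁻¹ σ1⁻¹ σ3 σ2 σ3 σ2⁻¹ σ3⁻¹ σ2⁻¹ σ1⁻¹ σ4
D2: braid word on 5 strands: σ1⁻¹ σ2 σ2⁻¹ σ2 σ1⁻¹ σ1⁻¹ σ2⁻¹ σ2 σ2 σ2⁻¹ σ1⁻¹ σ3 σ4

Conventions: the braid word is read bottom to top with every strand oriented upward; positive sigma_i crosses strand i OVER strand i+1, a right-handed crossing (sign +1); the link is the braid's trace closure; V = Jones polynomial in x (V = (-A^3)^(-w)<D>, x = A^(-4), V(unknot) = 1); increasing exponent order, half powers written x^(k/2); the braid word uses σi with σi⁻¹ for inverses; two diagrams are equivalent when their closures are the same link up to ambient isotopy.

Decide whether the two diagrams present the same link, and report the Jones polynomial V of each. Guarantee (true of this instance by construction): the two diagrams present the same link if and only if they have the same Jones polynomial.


same link: no
V(D1) = x^(-9/2) - x^(-5/2) - x^(-3/2) - x^(-1/2)  [11 crossings, <D> = A^-7 + A^-3 + A - A^9, w = -3]
D2 (bracket A^3 + A^11 - A^15 + A^19; 13 crossings at w = -1): V = -x^(-11/2) + x^(-9/2) - x^(-7/2) - x^(-3/2)
note: comparing 2 Jones polynomials yields 2 groups


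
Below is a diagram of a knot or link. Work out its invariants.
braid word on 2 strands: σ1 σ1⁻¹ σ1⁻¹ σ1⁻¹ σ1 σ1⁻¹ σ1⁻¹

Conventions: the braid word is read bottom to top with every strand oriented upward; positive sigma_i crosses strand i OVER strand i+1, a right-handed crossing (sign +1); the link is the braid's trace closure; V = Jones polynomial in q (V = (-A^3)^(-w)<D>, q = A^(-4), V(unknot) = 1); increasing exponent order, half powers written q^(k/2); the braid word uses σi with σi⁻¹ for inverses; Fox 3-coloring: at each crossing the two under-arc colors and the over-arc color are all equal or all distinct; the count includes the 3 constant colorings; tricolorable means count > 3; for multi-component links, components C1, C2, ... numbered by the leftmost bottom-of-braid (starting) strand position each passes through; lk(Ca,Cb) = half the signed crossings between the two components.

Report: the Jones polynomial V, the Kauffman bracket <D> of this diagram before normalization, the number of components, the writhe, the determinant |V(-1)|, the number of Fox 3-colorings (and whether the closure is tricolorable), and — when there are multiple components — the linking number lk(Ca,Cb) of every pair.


V = -q^-4 + q^-3 + q^-1
<D> = -A^-5 - A^3 + A^7 (w = -3)
1 component over 7 crossings, w = -3
9 Fox colorings among 3^7, |V(-1)| = 3: tricolorable
why: the span of V is 3, forcing >= 3 crossings in any diagram


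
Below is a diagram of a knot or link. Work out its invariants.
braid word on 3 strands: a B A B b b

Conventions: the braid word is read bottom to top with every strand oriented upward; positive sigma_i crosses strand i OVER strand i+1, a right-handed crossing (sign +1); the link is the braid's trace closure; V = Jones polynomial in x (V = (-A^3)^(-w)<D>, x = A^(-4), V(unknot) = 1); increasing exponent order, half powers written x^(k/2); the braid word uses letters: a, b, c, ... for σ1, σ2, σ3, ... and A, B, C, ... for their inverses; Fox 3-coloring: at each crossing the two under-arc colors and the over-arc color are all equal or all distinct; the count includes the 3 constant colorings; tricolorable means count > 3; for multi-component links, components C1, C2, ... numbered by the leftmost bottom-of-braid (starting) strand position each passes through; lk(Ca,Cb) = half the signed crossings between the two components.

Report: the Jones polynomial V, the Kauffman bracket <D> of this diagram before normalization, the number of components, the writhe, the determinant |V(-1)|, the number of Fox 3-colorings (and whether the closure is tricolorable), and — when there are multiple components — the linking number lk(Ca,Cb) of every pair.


V(x) = 1
bracket: 1, w = 0
1 component, writhe 0, over 6 crossings
det 1, colorings 3 of 3^6 — not tricolorable
observation: w = 0 shifts under R1 moves; the (-A^3)^(0) factor cancels that in V


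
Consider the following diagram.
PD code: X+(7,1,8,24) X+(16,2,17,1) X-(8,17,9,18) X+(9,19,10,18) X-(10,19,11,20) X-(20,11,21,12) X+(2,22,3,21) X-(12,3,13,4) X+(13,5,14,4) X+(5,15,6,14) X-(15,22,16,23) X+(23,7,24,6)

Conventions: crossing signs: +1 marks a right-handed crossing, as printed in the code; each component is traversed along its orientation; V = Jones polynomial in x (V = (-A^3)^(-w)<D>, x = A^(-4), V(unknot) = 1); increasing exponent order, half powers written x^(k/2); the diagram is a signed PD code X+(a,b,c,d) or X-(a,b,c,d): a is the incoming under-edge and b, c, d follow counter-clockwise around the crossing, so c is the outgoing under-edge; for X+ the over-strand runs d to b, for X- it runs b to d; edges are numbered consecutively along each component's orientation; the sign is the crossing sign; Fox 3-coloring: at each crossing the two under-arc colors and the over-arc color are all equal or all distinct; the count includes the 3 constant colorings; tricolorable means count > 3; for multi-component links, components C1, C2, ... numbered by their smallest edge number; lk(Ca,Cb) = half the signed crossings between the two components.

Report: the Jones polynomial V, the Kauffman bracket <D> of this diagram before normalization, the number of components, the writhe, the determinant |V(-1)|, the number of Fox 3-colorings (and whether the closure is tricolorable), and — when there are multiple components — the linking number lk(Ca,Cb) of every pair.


V(x) = -x^-1 + 2 - x + 2x^2 - x^3 + x^4 - x^5
bracket: -A^-14 + A^-10 - A^-6 + 2A^-2 - A^2 + 2A^6 - A^10, w = +2
1 component, writhe +2, over 12 crossings
det 9, colorings 9 of 3^12 — tricolorable
observation: w = +2 (over 12 crossings) is diagram-only; (-A^3)^(-2) removes it from V


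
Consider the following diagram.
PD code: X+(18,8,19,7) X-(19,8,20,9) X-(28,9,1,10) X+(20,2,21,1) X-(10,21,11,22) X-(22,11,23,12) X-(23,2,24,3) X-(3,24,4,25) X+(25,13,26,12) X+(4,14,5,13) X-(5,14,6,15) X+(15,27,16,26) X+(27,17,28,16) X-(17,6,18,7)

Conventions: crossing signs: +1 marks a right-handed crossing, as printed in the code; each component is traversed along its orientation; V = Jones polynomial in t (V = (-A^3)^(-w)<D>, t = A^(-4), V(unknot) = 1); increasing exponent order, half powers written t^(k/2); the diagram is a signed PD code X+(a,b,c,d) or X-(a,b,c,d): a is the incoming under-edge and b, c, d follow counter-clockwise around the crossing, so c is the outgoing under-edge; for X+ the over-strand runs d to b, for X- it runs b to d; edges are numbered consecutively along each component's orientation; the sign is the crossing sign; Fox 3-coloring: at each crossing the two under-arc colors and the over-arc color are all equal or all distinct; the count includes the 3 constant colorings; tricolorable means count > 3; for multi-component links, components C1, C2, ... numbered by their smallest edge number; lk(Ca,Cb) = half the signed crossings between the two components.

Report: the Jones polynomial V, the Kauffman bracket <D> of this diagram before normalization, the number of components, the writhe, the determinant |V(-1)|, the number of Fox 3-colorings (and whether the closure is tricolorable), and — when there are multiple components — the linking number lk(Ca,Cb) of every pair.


Jones polynomial: V(t) = t^-6 - 2t^-5 + 2t^-4 - 3t^-3 + 4t^-2 - 3t^-1 + 3 - 2t + t^2
<D> = A^-14 - 2A^-10 + 3A^-6 - 3A^-2 + 4A^2 - 3A^6 + 2A^10 - 2A^14 + A^18; writhe -2
components 1, writhe -2 (14 crossings)
3-colorings: 9 of 3^14, det 21 — tricolorable
note: V spans 8 powers of t: at least 8 crossings in any diagram


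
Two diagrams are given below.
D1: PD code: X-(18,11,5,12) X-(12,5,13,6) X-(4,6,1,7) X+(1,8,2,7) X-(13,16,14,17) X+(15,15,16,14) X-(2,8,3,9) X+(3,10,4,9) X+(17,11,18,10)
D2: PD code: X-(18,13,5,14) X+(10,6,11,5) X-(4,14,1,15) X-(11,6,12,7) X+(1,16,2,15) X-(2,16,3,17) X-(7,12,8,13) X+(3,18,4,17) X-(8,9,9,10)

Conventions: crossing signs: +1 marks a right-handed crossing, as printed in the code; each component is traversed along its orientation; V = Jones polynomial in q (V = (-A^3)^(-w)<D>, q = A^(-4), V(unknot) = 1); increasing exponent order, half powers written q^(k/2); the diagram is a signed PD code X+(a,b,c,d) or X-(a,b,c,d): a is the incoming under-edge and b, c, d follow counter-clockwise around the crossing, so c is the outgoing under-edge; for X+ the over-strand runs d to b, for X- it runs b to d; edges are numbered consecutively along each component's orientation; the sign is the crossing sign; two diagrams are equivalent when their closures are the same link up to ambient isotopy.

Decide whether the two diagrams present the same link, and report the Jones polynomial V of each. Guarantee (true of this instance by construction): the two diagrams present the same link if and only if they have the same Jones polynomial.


equivalent: yes
D1 (bracket A^-5 + A^-1; 9 crossings at w = -1): V = -q^(-1/2) - q^(1/2)
V(D2) = -q^(-1/2) - q^(1/2)  (w -3, c 9, <D> = A^-11 + A^-7)
key observation: Reidemeister moves carry D1 (9 crossings) to D2 (9)


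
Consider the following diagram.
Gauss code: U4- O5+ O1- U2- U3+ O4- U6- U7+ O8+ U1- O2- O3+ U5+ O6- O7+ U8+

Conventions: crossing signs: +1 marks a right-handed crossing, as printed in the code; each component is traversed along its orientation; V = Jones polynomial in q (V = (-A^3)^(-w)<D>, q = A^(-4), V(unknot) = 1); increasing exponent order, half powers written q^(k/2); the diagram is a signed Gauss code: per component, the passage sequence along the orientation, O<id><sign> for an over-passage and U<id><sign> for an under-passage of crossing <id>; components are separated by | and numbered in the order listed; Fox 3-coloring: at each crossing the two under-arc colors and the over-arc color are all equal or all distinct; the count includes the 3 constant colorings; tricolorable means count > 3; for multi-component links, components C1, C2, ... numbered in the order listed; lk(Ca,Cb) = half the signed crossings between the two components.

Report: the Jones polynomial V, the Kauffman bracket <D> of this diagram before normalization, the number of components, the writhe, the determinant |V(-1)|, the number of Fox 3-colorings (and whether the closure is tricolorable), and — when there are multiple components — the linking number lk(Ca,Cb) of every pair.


Jones polynomial: V(q) = 1
<D> = 1; writhe 0
components 1, writhe 0 (8 crossings)
3-colorings: 3 of 3^8, det 1 — not tricolorable
note: |V(-1)| = 1: so not tricolorable, since 3 does not divide 1


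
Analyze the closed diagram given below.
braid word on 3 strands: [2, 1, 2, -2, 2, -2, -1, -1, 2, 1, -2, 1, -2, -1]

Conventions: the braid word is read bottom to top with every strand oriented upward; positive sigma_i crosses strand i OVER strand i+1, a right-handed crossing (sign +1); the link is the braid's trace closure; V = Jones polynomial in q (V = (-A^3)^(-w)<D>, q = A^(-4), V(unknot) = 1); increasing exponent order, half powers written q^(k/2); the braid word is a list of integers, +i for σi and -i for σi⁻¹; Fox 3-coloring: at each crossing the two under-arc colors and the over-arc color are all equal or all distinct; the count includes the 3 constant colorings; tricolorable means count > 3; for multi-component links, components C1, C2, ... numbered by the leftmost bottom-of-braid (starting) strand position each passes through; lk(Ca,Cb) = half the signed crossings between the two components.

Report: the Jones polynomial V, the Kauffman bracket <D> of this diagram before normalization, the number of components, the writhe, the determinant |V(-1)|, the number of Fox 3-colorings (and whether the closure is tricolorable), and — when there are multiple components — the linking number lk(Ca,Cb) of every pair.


V = -q^-3 + q^-2 - q^-1 + 3 - q + q^2 - q^3
<D> = -A^-12 + A^-8 - A^-4 + 3 - A^4 + A^8 - A^12 (w = 0)
1 component over 14 crossings, w = 0
27 Fox colorings among 3^14, |V(-1)| = 9: tricolorable
why: V is palindromic (span 6, det 9): q -> 1/q fixes it; necessary, not sufficient, for amphichirality
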